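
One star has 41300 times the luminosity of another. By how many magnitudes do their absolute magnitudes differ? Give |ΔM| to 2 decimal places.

Pogson: ΔM = −2.5 log₁₀(ratio) = −2.5 log₁₀(41300) = −2.5 × 4.6160 = -11.540

|ΔM| ≈ 11.54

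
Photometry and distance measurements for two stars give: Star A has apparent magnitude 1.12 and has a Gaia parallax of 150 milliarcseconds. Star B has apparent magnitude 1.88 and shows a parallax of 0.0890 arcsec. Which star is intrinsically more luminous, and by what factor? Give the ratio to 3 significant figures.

Star A: p = 150 mas = 0.150″ → d = 1/p = 6.667 pc
Star A: M = m − 5 log₁₀ d + 5 = 1.12 − 5·0.8239 + 5 = 2.000
Star B: d = 1/p = 1/0.0890″ = 11.24 pc
Star B: M = m − 5 log₁₀ d + 5 = 1.88 − 5·1.0506 + 5 = 1.627
ΔM = M_A − M_B = 2.000 − (1.627) = 0.374; smaller M is more luminous → Star B.
L ratio = 10^(0.4 |ΔM|) = 10^0.149 = 1.411

Star B is more luminous, by a factor of 1.41.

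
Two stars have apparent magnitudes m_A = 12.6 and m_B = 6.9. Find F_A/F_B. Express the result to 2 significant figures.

Δm = 12.6 − (6.9) = 5.7
Flux ratio = 10^(−0.4 Δm) = 10^(−0.4 × 5.7) = 10^-2.280 = 5.248×10^-3

F_A/F_B ≈ 5.2×10^-3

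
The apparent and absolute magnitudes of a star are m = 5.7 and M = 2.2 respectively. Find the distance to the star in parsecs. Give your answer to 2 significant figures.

μ = m − M = 3.500
m − M = 5 log₁₀ d − 5
log₁₀ d = (m − M)/5 + 1 = 1.7000
d = 10^1.7000 = 50.12 pc

d ≈ 50 pc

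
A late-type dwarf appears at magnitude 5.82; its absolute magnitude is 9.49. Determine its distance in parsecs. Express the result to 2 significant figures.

d ≈ 1.8 pc

Distance modulus: m − M = 5.82 − (9.49) = -3.670
m − M = 5 log₁₀ d − 5
log₁₀ d = (m − M)/5 + 1 = 0.2660
d = 10^0.2660 = 1.845 pc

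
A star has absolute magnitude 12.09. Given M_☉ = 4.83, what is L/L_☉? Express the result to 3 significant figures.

M − M_☉ = 12.09 − 4.83 = 7.260
L/L_☉ = 10^(−0.4 (M − M_☉)) = 10^-2.904 = 1.247×10^-3

L/L_☉ ≈ 1.25×10^-3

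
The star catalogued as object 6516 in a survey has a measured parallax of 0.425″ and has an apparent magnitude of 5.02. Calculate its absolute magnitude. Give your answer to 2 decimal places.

d = 1/p = 1/0.425″ = 2.353 pc
5 log₁₀(d/10 pc) = 5 log₁₀(2.353) − 5 = -3.142
M = m − 5 log₁₀(d/10) = 5.02 + 3.142 = 8.162

M ≈ 8.16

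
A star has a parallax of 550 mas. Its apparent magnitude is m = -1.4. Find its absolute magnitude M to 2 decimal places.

M ≈ 2.30

p = 550 mas = 0.550″ → d = 1/p = 1.818 pc
5 log₁₀(d/10 pc) = 5 log₁₀(1.818) − 5 = -3.702
M = m − 5 log₁₀(d/10) = -1.4 + 3.702 = 2.302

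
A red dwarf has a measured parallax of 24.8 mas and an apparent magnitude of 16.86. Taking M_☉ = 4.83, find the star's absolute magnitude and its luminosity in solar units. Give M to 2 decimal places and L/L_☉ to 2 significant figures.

M ≈ 13.83; L/L_☉ ≈ 2.5×10^-4

d = 1/p = 1000/24.8 mas = 40.32 pc
M = m − 5 log₁₀ d + 5 = 16.86 − 5·1.6055 + 5 = 13.832
M − M_☉ = 13.832 − 4.83 = 9.002
L/L_☉ = 10^(−0.4 × 9.002) = 2.507×10^-4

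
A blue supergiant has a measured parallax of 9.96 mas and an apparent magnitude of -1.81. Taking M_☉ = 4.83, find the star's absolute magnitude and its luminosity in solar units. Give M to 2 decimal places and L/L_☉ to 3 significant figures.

M ≈ -6.82; L/L_☉ ≈ 45700

d = 1/p = 1000/9.96 mas = 100.4 pc
M = m − 5 log₁₀ d + 5 = -1.81 − 5·2.0017 + 5 = -6.819
M − M_☉ = -6.819 − 4.83 = -11.649
L/L_☉ = 10^(−0.4 × -11.649) = 45650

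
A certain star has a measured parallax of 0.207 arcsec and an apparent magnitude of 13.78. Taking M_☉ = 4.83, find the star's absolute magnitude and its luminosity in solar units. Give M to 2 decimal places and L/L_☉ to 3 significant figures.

M ≈ 15.36; L/L_☉ ≈ 6.14×10^-5

d = 1/p = 1/0.207″ = 4.831 pc
M = m − 5 log₁₀ d + 5 = 13.78 − 5·0.6840 + 5 = 15.360
M − M_☉ = 15.360 − 4.83 = 10.530
L/L_☉ = 10^(−0.4 × 10.530) = 6.138×10^-5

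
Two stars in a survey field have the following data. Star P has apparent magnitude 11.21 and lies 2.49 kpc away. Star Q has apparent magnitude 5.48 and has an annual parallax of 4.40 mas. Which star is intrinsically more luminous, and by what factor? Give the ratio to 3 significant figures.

Star Q is more luminous, by a factor of 1.63.

Star P: d = 2.49 kpc = 2490 pc
Star P: M = m − 5 log₁₀ d + 5 = 11.21 − 5·3.3962 + 5 = -0.771
Star Q: p = 4.40 mas = 4.40×10^-3″ → d = 1/p = 227.3 pc
Star Q: M = m − 5 log₁₀ d + 5 = 5.48 − 5·2.3565 + 5 = -1.303
ΔM = M_P − M_Q = -0.771 − (-1.303) = 0.532; smaller M is more luminous → Star Q.
L ratio = 10^(0.4 |ΔM|) = 10^0.213 = 1.632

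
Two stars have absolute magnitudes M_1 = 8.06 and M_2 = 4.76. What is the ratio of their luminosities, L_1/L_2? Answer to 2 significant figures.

L_1/L_2 ≈ 0.048

ΔM = M_1 − M_2 = 3.30
L_1/L_2 = 10^(−0.4 ΔM) = 10^-1.320 = 0.04786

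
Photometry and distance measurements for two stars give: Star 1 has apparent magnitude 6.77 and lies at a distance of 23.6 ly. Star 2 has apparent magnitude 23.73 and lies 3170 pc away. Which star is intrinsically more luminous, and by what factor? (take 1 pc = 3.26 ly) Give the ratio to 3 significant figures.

Star 1: d = 23.6 ly / 3.26 = 7.239 pc
Star 1: M = m − 5 log₁₀ d + 5 = 6.77 − 5·0.8597 + 5 = 7.472
Star 2: M = m − 5 log₁₀ d + 5 = 23.73 − 5·3.5011 + 5 = 11.225
ΔM = M_1 − M_2 = 7.472 − (11.225) = -3.753; smaller M is more luminous → Star 1.
L ratio = 10^(0.4 |ΔM|) = 10^1.501 = 31.72

Star 1 is more luminous, by a factor of 31.7.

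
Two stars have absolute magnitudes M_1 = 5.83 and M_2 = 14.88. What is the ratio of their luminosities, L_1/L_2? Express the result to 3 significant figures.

L_1/L_2 ≈ 4170

ΔM = M_1 − M_2 = -9.05
L_1/L_2 = 10^(−0.4 ΔM) = 10^3.620 = 4169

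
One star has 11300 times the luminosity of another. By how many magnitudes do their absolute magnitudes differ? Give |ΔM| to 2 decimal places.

|ΔM| ≈ 10.13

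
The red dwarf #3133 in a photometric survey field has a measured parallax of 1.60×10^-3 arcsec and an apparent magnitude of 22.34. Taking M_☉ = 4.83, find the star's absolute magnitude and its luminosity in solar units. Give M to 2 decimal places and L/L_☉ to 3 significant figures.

d = 1/p = 1/1.60×10^-3″ = 625.0 pc
M = m − 5 log₁₀ d + 5 = 22.34 − 5·2.7959 + 5 = 13.361
M − M_☉ = 13.361 − 4.83 = 8.531
L/L_☉ = 10^(−0.4 × 8.531) = 3.870×10^-4

M ≈ 13.36; L/L_☉ ≈ 3.87×10^-4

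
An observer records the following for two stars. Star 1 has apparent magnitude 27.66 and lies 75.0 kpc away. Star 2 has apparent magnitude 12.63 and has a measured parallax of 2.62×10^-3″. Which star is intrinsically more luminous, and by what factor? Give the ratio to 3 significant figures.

Star 2 is more luminous, by a factor of 26.6.

Star 1: d = 75.0 kpc = 75000 pc
Star 1: M = m − 5 log₁₀ d + 5 = 27.66 − 5·4.8751 + 5 = 8.285
Star 2: d = 1/p = 1/2.62×10^-3″ = 381.7 pc
Star 2: M = m − 5 log₁₀ d + 5 = 12.63 − 5·2.5817 + 5 = 4.722
ΔM = M_1 − M_2 = 8.285 − (4.722) = 3.563; smaller M is more luminous → Star 2.
L ratio = 10^(0.4 |ΔM|) = 10^1.425 = 26.62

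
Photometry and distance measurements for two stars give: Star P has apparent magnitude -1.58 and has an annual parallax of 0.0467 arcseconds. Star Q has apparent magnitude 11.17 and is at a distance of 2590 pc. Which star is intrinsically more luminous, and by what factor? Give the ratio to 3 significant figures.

Star P: d = 1/p = 1/0.0467″ = 21.41 pc
Star P: M = m − 5 log₁₀ d + 5 = -1.58 − 5·1.3307 + 5 = -3.233
Star Q: M = m − 5 log₁₀ d + 5 = 11.17 − 5·3.4133 + 5 = -0.896
ΔM = M_P − M_Q = -3.233 − (-0.896) = -2.337; smaller M is more luminous → Star P.
L ratio = 10^(0.4 |ΔM|) = 10^0.935 = 8.605

Star P is more luminous, by a factor of 8.61.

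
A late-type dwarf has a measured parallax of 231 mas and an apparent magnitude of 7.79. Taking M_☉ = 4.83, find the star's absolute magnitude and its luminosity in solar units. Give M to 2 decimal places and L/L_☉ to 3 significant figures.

M ≈ 9.61; L/L_☉ ≈ 0.0123

d = 1/p = 1000/231 mas = 4.329 pc
M = m − 5 log₁₀ d + 5 = 7.79 − 5·0.6364 + 5 = 9.608
M − M_☉ = 9.608 − 4.83 = 4.778
L/L_☉ = 10^(−0.4 × 4.778) = 0.01227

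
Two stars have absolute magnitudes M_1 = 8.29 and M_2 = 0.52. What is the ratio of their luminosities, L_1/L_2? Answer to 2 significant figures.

L_1/L_2 ≈ 7.8×10^-4

ΔM = M_1 − M_2 = 7.77
L_1/L_2 = 10^(−0.4 ΔM) = 10^-3.108 = 7.798×10^-4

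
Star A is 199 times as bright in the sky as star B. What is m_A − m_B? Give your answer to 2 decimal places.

m_A − m_B ≈ -5.75

Pogson: Δm = −2.5 log₁₀(ratio) = −2.5 log₁₀(199) = −2.5 × 2.2989 = -5.747
Star A is brighter, so it has the smaller magnitude: the difference is negative.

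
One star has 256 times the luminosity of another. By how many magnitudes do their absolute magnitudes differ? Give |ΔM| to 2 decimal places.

Pogson: ΔM = −2.5 log₁₀(ratio) = −2.5 log₁₀(256) = −2.5 × 2.4082 = -6.021

|ΔM| ≈ 6.02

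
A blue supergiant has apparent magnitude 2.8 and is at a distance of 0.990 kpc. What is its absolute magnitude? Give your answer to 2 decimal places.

M ≈ -7.18

d = 0.990 kpc = 990.0 pc
5 log₁₀(d/10 pc) = 5 log₁₀(990.0) − 5 = 9.978
M = m − 5 log₁₀(d/10) = 2.8 − 9.978 = -7.178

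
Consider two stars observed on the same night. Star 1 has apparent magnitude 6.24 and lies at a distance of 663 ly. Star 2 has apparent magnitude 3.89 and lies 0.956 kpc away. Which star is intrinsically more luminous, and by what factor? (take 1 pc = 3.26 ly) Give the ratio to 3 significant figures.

Star 1: d = 663 ly / 3.26 = 203.4 pc
Star 1: M = m − 5 log₁₀ d + 5 = 6.24 − 5·2.3083 + 5 = -0.301
Star 2: d = 0.956 kpc = 956.0 pc
Star 2: M = m − 5 log₁₀ d + 5 = 3.89 − 5·2.9805 + 5 = -6.012
ΔM = M_1 − M_2 = -0.301 − (-6.012) = 5.711; smaller M is more luminous → Star 2.
L ratio = 10^(0.4 |ΔM|) = 10^2.284 = 192.5

Star 2 is more luminous, by a factor of 192.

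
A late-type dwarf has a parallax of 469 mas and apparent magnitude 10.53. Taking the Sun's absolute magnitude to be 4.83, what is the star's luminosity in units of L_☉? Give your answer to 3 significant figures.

L/L_☉ ≈ 2.39×10^-4

d = 1/p = 1000/469 mas = 2.132 pc
M = m − 5 log₁₀ d + 5 = 10.53 − 5·0.3288 + 5 = 13.886
M − M_☉ = 13.886 − 4.83 = 9.056
L/L_☉ = 10^(−0.4 × 9.056) = 2.386×10^-4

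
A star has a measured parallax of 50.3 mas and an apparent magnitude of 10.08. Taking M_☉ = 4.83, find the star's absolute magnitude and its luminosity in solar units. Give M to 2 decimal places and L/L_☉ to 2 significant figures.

d = 1/p = 1000/50.3 mas = 19.88 pc
M = m − 5 log₁₀ d + 5 = 10.08 − 5·1.2984 + 5 = 8.588
M − M_☉ = 8.588 − 4.83 = 3.758
L/L_☉ = 10^(−0.4 × 3.758) = 0.03140

M ≈ 8.59; L/L_☉ ≈ 0.031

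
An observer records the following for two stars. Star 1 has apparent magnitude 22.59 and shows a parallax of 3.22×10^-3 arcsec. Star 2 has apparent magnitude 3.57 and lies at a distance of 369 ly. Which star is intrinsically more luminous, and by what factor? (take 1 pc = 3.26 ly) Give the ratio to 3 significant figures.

Star 2 is more luminous, by a factor of 5.39×10^6.

Star 1: d = 1/p = 1/3.22×10^-3″ = 310.6 pc
Star 1: M = m − 5 log₁₀ d + 5 = 22.59 − 5·2.4921 + 5 = 15.129
Star 2: d = 369 ly / 3.26 = 113.2 pc
Star 2: M = m − 5 log₁₀ d + 5 = 3.57 − 5·2.0538 + 5 = -1.699
ΔM = M_1 − M_2 = 15.129 − (-1.699) = 16.828; smaller M is more luminous → Star 2.
L ratio = 10^(0.4 |ΔM|) = 10^6.731 = 5.387×10^6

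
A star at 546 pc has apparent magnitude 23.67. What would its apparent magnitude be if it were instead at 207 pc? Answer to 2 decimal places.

m ≈ 21.56

Flux ∝ 1/d², so Δm = 5 log₁₀(d₂/d₁) = 5 log₁₀(207/546) = -2.106
m₂ = m₁ + Δm = 23.67 + (-2.106) = 21.564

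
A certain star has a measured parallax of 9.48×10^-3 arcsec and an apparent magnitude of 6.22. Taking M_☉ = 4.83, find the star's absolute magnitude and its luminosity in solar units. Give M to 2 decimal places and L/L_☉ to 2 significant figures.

d = 1/p = 1/9.48×10^-3″ = 105.5 pc
M = m − 5 log₁₀ d + 5 = 6.22 − 5·2.0232 + 5 = 1.104
M − M_☉ = 1.104 − 4.83 = -3.726
L/L_☉ = 10^(−0.4 × -3.726) = 30.93

M ≈ 1.10; L/L_☉ ≈ 31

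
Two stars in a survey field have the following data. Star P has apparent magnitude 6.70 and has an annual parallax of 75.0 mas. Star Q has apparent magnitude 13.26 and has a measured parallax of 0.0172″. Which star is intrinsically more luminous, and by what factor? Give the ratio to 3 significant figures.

Star P is more luminous, by a factor of 22.1.

Star P: p = 75.0 mas = 0.0750″ → d = 1/p = 13.33 pc
Star P: M = m − 5 log₁₀ d + 5 = 6.70 − 5·1.1249 + 5 = 6.075
Star Q: d = 1/p = 1/0.0172″ = 58.14 pc
Star Q: M = m − 5 log₁₀ d + 5 = 13.26 − 5·1.7645 + 5 = 9.438
ΔM = M_P − M_Q = 6.075 − (9.438) = -3.362; smaller M is more luminous → Star P.
L ratio = 10^(0.4 |ΔM|) = 10^1.345 = 22.13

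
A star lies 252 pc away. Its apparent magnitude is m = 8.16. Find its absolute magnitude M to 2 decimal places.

M ≈ 1.15

5 log₁₀(d/10 pc) = 5 log₁₀(252.0) − 5 = 7.007
M = m − 5 log₁₀(d/10) = 8.16 − 7.007 = 1.153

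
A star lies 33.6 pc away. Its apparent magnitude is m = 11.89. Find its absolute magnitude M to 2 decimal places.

M ≈ 9.26

5 log₁₀(d/10 pc) = 5 log₁₀(33.60) − 5 = 2.632
M = m − 5 log₁₀(d/10) = 11.89 − 2.632 = 9.258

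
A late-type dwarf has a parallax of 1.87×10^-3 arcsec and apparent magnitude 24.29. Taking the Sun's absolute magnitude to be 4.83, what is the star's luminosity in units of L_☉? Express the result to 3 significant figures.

d = 1/p = 1/1.87×10^-3″ = 534.8 pc
M = m − 5 log₁₀ d + 5 = 24.29 − 5·2.7282 + 5 = 15.649
M − M_☉ = 15.649 − 4.83 = 10.819
L/L_☉ = 10^(−0.4 × 10.819) = 4.702×10^-5

L/L_☉ ≈ 4.70×10^-5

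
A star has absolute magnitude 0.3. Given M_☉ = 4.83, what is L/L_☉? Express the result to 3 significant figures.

L/L_☉ ≈ 64.9

M − M_☉ = 0.3 − 4.83 = -4.530
L/L_☉ = 10^(−0.4 (M − M_☉)) = 10^1.812 = 64.86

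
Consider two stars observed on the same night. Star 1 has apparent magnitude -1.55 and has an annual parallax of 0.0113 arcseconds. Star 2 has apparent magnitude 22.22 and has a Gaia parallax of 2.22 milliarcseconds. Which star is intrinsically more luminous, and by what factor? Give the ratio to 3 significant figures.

Star 1: d = 1/p = 1/0.0113″ = 88.50 pc
Star 1: M = m − 5 log₁₀ d + 5 = -1.55 − 5·1.9469 + 5 = -6.285
Star 2: p = 2.22 mas = 2.22×10^-3″ → d = 1/p = 450.5 pc
Star 2: M = m − 5 log₁₀ d + 5 = 22.22 − 5·2.6536 + 5 = 13.952
ΔM = M_1 − M_2 = -6.285 − (13.952) = -20.236; smaller M is more luminous → Star 1.
L ratio = 10^(0.4 |ΔM|) = 10^8.095 = 1.243×10^8

Star 1 is more luminous, by a factor of 1.24×10^8.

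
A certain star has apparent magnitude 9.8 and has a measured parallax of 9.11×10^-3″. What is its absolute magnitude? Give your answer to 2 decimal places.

M ≈ 4.60

d = 1/p = 1/9.11×10^-3″ = 109.8 pc
5 log₁₀(d/10 pc) = 5 log₁₀(109.8) − 5 = 5.202
M = m − 5 log₁₀(d/10) = 9.8 − 5.202 = 4.598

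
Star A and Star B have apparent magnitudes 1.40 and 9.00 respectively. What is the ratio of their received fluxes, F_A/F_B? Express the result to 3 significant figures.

Magnitude difference = -7.60
Flux ratio = 10^(−0.4 Δm) = 10^(−0.4 × -7.60) = 10^3.040 = 1096

F_A/F_B ≈ 1100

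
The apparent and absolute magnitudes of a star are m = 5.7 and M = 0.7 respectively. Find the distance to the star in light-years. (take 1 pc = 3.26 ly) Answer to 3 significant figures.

d ≈ 326 ly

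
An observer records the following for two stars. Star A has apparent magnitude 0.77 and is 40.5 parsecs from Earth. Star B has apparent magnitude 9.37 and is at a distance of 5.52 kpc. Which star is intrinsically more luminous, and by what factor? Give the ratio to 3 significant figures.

Star B is more luminous, by a factor of 6.74.

Star A: M = m − 5 log₁₀ d + 5 = 0.77 − 5·1.6075 + 5 = -2.267
Star B: d = 5.52 kpc = 5520 pc
Star B: M = m − 5 log₁₀ d + 5 = 9.37 − 5·3.7419 + 5 = -4.340
ΔM = M_A − M_B = -2.267 − (-4.340) = 2.072; smaller M is more luminous → Star B.
L ratio = 10^(0.4 |ΔM|) = 10^0.829 = 6.745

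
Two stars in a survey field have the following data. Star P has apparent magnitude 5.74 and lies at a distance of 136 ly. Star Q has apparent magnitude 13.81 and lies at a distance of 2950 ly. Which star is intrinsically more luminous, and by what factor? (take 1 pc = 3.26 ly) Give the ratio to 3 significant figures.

Star P: d = 136 ly / 3.26 = 41.72 pc
Star P: M = m − 5 log₁₀ d + 5 = 5.74 − 5·1.6203 + 5 = 2.638
Star Q: d = 2950 ly / 3.26 = 904.9 pc
Star Q: M = m − 5 log₁₀ d + 5 = 13.81 − 5·2.9566 + 5 = 4.027
ΔM = M_P − M_Q = 2.638 − (4.027) = -1.389; smaller M is more luminous → Star P.
L ratio = 10^(0.4 |ΔM|) = 10^0.555 = 3.593

Star P is more luminous, by a factor of 3.59.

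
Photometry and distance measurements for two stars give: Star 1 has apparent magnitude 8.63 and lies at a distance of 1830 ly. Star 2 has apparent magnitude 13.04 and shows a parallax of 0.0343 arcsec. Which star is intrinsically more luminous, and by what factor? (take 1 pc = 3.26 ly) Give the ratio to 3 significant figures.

Star 1 is more luminous, by a factor of 21500.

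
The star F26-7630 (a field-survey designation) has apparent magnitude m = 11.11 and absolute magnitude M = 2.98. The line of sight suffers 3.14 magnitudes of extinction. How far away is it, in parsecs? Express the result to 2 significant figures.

d ≈ 100 pc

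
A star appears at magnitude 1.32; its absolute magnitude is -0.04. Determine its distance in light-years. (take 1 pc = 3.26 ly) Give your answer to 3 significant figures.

d ≈ 61.0 ly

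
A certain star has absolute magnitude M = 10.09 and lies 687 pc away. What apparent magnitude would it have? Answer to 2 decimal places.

m ≈ 19.27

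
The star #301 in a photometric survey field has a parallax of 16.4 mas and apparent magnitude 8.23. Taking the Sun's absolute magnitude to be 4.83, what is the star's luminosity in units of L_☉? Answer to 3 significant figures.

d = 1/p = 1000/16.4 mas = 60.98 pc
M = m − 5 log₁₀ d + 5 = 8.23 − 5·1.7852 + 5 = 4.304
M − M_☉ = 4.304 − 4.83 = -0.526
L/L_☉ = 10^(−0.4 × -0.526) = 1.623

L/L_☉ ≈ 1.62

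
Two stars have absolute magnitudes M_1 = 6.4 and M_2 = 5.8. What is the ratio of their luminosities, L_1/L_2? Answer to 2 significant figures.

ΔM = M_1 − M_2 = 0.6
L_1/L_2 = 10^(−0.4 ΔM) = 10^-0.240 = 0.5754

L_1/L_2 ≈ 0.58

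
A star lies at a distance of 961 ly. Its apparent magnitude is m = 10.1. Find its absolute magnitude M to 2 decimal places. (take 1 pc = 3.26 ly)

d = 961 ly / 3.26 = 294.8 pc
5 log₁₀(d/10 pc) = 5 log₁₀(294.8) − 5 = 7.348
M = m − 5 log₁₀(d/10) = 10.1 − 7.348 = 2.752

M ≈ 2.75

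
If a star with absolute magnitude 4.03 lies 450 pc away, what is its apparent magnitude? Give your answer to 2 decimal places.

m ≈ 12.30

m = M + 5 log₁₀ d − 5 = 4.03 + 5·2.6532 − 5 = 12.296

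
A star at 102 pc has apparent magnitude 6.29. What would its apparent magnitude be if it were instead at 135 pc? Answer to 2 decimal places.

m ≈ 6.90

Flux ∝ 1/d², so Δm = 5 log₁₀(d₂/d₁) = 5 log₁₀(135/102) = 0.609
m₂ = m₁ + Δm = 6.29 + (0.609) = 6.899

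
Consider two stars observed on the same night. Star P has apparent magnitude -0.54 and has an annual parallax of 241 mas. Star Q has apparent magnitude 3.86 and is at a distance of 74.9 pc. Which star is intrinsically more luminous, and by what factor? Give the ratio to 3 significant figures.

Star Q is more luminous, by a factor of 5.66.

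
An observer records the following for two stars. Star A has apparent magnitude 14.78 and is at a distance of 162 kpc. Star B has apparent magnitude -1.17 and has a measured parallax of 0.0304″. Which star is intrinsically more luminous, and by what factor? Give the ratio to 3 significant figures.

Star A: d = 162 kpc = 162000 pc
Star A: M = m − 5 log₁₀ d + 5 = 14.78 − 5·5.2095 + 5 = -6.268
Star B: d = 1/p = 1/0.0304″ = 32.89 pc
Star B: M = m − 5 log₁₀ d + 5 = -1.17 − 5·1.5171 + 5 = -3.756
ΔM = M_A − M_B = -6.268 − (-3.756) = -2.512; smaller M is more luminous → Star A.
L ratio = 10^(0.4 |ΔM|) = 10^1.005 = 10.11

Star A is more luminous, by a factor of 10.1.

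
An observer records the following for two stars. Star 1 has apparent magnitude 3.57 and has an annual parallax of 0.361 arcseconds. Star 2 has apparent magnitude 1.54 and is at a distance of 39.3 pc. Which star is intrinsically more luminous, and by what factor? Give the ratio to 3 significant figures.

Star 2 is more luminous, by a factor of 1310.

Star 1: d = 1/p = 1/0.361″ = 2.770 pc
Star 1: M = m − 5 log₁₀ d + 5 = 3.57 − 5·0.4425 + 5 = 6.358
Star 2: M = m − 5 log₁₀ d + 5 = 1.54 − 5·1.5944 + 5 = -1.432
ΔM = M_1 − M_2 = 6.358 − (-1.432) = 7.789; smaller M is more luminous → Star 2.
L ratio = 10^(0.4 |ΔM|) = 10^3.116 = 1306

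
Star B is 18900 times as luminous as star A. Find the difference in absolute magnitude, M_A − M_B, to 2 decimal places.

Pogson: ΔM = −2.5 log₁₀(ratio) = −2.5 log₁₀(18900) = −2.5 × 4.2765 = -10.691
Star B is brighter so has the smaller magnitude: M_A − M_B is positive.

M_A − M_B ≈ 10.69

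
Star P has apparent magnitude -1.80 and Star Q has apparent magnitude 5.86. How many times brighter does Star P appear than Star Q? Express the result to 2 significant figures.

1200

Magnitude difference = -7.66
Flux ratio = 10^(−0.4 Δm) = 10^(−0.4 × -7.66) = 10^3.064 = 1159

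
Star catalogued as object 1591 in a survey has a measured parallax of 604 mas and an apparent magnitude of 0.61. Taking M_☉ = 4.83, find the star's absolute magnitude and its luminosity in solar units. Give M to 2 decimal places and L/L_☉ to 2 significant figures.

M ≈ 4.52; L/L_☉ ≈ 1.3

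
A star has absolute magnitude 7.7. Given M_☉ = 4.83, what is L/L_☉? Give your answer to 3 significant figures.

M − M_☉ = 7.7 − 4.83 = 2.870
L/L_☉ = 10^(−0.4 (M − M_☉)) = 10^-1.148 = 0.07112

L/L_☉ ≈ 0.0711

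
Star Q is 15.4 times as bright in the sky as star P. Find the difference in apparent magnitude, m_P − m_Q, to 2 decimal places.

m_P − m_Q ≈ 2.97

Pogson: Δm = −2.5 log₁₀(ratio) = −2.5 log₁₀(15.4) = −2.5 × 1.1875 = -2.969
Star Q is brighter so has the smaller magnitude: m_P − m_Q is positive.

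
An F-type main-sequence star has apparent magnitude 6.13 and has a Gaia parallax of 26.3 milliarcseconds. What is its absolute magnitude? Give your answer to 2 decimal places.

p = 26.3 mas = 0.0263″ → d = 1/p = 38.02 pc
5 log₁₀(d/10 pc) = 5 log₁₀(38.02) − 5 = 2.900
M = m − 5 log₁₀(d/10) = 6.13 − 2.900 = 3.230

M ≈ 3.23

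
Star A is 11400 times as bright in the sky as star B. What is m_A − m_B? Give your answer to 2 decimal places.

m_A − m_B ≈ -10.14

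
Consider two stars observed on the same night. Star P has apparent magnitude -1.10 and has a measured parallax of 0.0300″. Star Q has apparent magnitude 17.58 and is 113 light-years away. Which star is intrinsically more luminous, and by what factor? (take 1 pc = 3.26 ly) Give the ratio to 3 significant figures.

Star P is more luminous, by a factor of 2.74×10^7.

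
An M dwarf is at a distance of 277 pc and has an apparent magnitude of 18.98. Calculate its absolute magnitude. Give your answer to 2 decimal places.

M ≈ 11.77

5 log₁₀(d/10 pc) = 5 log₁₀(277.0) − 5 = 7.212
M = m − 5 log₁₀(d/10) = 18.98 − 7.212 = 11.768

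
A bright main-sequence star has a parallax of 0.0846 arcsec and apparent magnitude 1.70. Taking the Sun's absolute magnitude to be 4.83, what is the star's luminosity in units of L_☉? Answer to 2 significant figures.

d = 1/p = 1/0.0846″ = 11.82 pc
M = m − 5 log₁₀ d + 5 = 1.70 − 5·1.0726 + 5 = 1.337
M − M_☉ = 1.337 − 4.83 = -3.493
L/L_☉ = 10^(−0.4 × -3.493) = 24.96

L/L_☉ ≈ 25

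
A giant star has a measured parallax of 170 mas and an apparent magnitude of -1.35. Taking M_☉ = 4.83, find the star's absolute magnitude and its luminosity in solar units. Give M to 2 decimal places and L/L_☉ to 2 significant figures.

M ≈ -0.20; L/L_☉ ≈ 100

d = 1/p = 1000/170 mas = 5.882 pc
M = m − 5 log₁₀ d + 5 = -1.35 − 5·0.7696 + 5 = -0.198
M − M_☉ = -0.198 − 4.83 = -5.028
L/L_☉ = 10^(−0.4 × -5.028) = 102.6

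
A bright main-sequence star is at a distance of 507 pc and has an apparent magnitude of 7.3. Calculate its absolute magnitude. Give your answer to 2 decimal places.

M ≈ -1.23

5 log₁₀(d/10 pc) = 5 log₁₀(507.0) − 5 = 8.525
M = m − 5 log₁₀(d/10) = 7.3 − 8.525 = -1.225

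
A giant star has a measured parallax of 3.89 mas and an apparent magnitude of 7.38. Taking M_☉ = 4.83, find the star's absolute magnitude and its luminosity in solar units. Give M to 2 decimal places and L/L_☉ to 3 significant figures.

M ≈ 0.33; L/L_☉ ≈ 63.1

d = 1/p = 1000/3.89 mas = 257.1 pc
M = m − 5 log₁₀ d + 5 = 7.38 − 5·2.4101 + 5 = 0.330
M − M_☉ = 0.330 − 4.83 = -4.500
L/L_☉ = 10^(−0.4 × -4.500) = 63.11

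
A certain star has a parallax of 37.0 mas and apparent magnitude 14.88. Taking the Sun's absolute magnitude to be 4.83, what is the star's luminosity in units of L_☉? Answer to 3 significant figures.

d = 1/p = 1000/37.0 mas = 27.03 pc
M = m − 5 log₁₀ d + 5 = 14.88 − 5·1.4318 + 5 = 12.721
M − M_☉ = 12.721 − 4.83 = 7.891
L/L_☉ = 10^(−0.4 × 7.891) = 6.976×10^-4

L/L_☉ ≈ 6.98×10^-4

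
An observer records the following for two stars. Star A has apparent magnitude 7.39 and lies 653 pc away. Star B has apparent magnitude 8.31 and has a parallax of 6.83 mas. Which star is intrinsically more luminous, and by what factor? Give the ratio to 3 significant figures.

Star A is more luminous, by a factor of 46.4.

Star A: M = m − 5 log₁₀ d + 5 = 7.39 − 5·2.8149 + 5 = -1.685
Star B: p = 6.83 mas = 6.83×10^-3″ → d = 1/p = 146.4 pc
Star B: M = m − 5 log₁₀ d + 5 = 8.31 − 5·2.1656 + 5 = 2.482
ΔM = M_A − M_B = -1.685 − (2.482) = -4.167; smaller M is more luminous → Star A.
L ratio = 10^(0.4 |ΔM|) = 10^1.667 = 46.42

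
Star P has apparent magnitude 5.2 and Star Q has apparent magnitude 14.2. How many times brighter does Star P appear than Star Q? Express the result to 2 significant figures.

4000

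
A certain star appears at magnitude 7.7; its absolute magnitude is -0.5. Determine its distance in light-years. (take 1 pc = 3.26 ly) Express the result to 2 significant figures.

d ≈ 1400 ly

Distance modulus: m − M = 7.7 − (-0.5) = 8.200
m − M = 5 log₁₀ d − 5
log₁₀ d = (m − M)/5 + 1 = 2.6400
d = 10^2.6400 = 436.5 pc
= 1423 ly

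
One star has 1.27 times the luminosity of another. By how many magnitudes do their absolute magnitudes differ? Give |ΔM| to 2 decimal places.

|ΔM| ≈ 0.26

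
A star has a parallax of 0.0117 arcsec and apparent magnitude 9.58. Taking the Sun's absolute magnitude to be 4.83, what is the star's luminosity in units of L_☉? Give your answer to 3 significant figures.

d = 1/p = 1/0.0117″ = 85.47 pc
M = m − 5 log₁₀ d + 5 = 9.58 − 5·1.9318 + 5 = 4.921
M − M_☉ = 4.921 − 4.83 = 0.091
L/L_☉ = 10^(−0.4 × 0.091) = 0.9197

L/L_☉ ≈ 0.920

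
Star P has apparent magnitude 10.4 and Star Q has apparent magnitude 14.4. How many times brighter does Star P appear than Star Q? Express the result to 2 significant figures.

40

Δm = 10.4 − (14.4) = -4.0
Flux ratio = 10^(−0.4 Δm) = 10^(−0.4 × -4.0) = 10^1.600 = 39.81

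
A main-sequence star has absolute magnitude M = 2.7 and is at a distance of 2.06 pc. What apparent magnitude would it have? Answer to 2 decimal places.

m ≈ -0.73

m = M + 5 log₁₀ d − 5 = 2.7 + 5·0.3139 − 5 = -0.731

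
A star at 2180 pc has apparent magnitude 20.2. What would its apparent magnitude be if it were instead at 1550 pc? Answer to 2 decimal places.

m ≈ 19.46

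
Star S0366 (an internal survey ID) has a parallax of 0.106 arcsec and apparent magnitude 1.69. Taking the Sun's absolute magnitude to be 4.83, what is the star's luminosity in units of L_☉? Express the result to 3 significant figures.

d = 1/p = 1/0.106″ = 9.434 pc
M = m − 5 log₁₀ d + 5 = 1.69 − 5·0.9747 + 5 = 1.817
M − M_☉ = 1.817 − 4.83 = -3.013
L/L_☉ = 10^(−0.4 × -3.013) = 16.05

L/L_☉ ≈ 16.0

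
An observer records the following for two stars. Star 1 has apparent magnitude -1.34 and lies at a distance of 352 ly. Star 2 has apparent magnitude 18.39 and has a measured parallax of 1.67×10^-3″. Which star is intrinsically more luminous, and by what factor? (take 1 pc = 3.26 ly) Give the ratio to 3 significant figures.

Star 1: d = 352 ly / 3.26 = 108.0 pc
Star 1: M = m − 5 log₁₀ d + 5 = -1.34 − 5·2.0333 + 5 = -6.507
Star 2: d = 1/p = 1/1.67×10^-3″ = 598.8 pc
Star 2: M = m − 5 log₁₀ d + 5 = 18.39 − 5·2.7773 + 5 = 9.504
ΔM = M_1 − M_2 = -6.507 − (9.504) = -16.010; smaller M is more luminous → Star 1.
L ratio = 10^(0.4 |ΔM|) = 10^6.404 = 2.536×10^6

Star 1 is more luminous, by a factor of 2.54×10^6.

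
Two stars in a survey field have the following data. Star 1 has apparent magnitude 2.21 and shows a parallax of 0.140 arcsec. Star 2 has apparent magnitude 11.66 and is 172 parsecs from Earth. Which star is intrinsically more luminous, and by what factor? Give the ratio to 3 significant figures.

Star 1 is more luminous, by a factor of 10.4.

Star 1: d = 1/p = 1/0.140″ = 7.143 pc
Star 1: M = m − 5 log₁₀ d + 5 = 2.21 − 5·0.8539 + 5 = 2.941
Star 2: M = m − 5 log₁₀ d + 5 = 11.66 − 5·2.2355 + 5 = 5.482
ΔM = M_1 − M_2 = 2.941 − (5.482) = -2.542; smaller M is more luminous → Star 1.
L ratio = 10^(0.4 |ΔM|) = 10^1.017 = 10.39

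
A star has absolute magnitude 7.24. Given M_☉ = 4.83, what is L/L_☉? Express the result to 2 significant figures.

L/L_☉ ≈ 0.11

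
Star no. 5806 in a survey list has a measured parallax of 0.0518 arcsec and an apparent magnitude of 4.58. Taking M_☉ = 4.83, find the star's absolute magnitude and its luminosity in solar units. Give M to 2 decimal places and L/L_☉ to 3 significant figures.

M ≈ 3.15; L/L_☉ ≈ 4.69

d = 1/p = 1/0.0518″ = 19.31 pc
M = m − 5 log₁₀ d + 5 = 4.58 − 5·1.2857 + 5 = 3.152
M − M_☉ = 3.152 − 4.83 = -1.678
L/L_☉ = 10^(−0.4 × -1.678) = 4.692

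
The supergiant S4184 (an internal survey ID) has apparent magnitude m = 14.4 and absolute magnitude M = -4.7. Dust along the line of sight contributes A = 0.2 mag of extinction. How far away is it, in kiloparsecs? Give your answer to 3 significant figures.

m − M = 5 log₁₀(d/10 pc) + A  ⇒  14.4 − (-4.7) − 0.2 = 5 log₁₀(d/10)
18.900 = 5 log₁₀(d/10)
log₁₀ d = (m − M − A)/5 + 1 = 4.7800
d = 10^4.7800 = 60260 pc
= 60.26 kpc

d ≈ 60.3 kpc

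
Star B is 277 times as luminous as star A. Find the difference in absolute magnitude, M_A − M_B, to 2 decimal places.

M_A − M_B ≈ 6.11

Pogson: ΔM = −2.5 log₁₀(ratio) = −2.5 log₁₀(277) = −2.5 × 2.4425 = -6.106
Star B is brighter so has the smaller magnitude: M_A − M_B is positive.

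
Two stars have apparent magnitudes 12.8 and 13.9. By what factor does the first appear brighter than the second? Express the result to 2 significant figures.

Δm = 12.8 − (13.9) = -1.1
Flux ratio = 10^(−0.4 Δm) = 10^(−0.4 × -1.1) = 10^0.440 = 2.754

2.8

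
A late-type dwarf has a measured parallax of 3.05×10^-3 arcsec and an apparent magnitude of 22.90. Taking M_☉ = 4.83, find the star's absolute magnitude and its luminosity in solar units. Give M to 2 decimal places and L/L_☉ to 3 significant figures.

d = 1/p = 1/3.05×10^-3″ = 327.9 pc
M = m − 5 log₁₀ d + 5 = 22.90 − 5·2.5157 + 5 = 15.321
M − M_☉ = 15.321 − 4.83 = 10.491
L/L_☉ = 10^(−0.4 × 10.491) = 6.359×10^-5

M ≈ 15.32; L/L_☉ ≈ 6.36×10^-5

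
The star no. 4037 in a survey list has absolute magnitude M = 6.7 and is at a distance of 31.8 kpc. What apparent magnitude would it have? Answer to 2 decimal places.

d = 31.8 kpc = 31800 pc
m = M + 5 log₁₀ d − 5 = 6.7 + 5·4.5024 − 5 = 24.212

m ≈ 24.21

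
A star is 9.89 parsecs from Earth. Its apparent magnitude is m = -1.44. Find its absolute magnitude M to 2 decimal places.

5 log₁₀(d/10 pc) = 5 log₁₀(9.890) − 5 = -0.024
M = m − 5 log₁₀(d/10) = -1.44 + 0.024 = -1.416

M ≈ -1.42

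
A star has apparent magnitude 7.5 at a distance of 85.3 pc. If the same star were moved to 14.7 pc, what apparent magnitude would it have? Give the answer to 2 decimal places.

Flux ∝ 1/d², so Δm = 5 log₁₀(d₂/d₁) = 5 log₁₀(14.7/85.3) = -3.818
m₂ = m₁ + Δm = 7.5 + (-3.818) = 3.682

m ≈ 3.68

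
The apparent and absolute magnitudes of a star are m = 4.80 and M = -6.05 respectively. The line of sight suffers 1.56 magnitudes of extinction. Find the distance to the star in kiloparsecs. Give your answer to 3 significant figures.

d ≈ 0.721 kpc

m − M = 5 log₁₀(d/10 pc) + A  ⇒  4.80 − (-6.05) − 1.56 = 5 log₁₀(d/10)
9.290 = 5 log₁₀(d/10)
log₁₀ d = (m − M − A)/5 + 1 = 2.8580
d = 10^2.8580 = 721.1 pc
= 0.7211 kpc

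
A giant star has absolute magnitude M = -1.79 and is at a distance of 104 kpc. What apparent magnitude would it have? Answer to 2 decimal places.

m ≈ 18.30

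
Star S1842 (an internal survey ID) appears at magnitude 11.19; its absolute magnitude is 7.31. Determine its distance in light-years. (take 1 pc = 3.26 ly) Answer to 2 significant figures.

μ = m − M = 3.880
m − M = 5 log₁₀ d − 5
log₁₀ d = (m − M)/5 + 1 = 1.7760
d = 10^1.7760 = 59.70 pc
= 194.6 ly

d ≈ 190 ly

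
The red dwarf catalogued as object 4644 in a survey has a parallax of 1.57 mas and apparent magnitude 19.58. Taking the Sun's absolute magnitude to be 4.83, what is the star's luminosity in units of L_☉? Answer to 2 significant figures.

L/L_☉ ≈ 5.1×10^-3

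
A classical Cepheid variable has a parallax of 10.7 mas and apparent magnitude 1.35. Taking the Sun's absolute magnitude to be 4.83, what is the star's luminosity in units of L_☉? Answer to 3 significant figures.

d = 1/p = 1000/10.7 mas = 93.46 pc
M = m − 5 log₁₀ d + 5 = 1.35 − 5·1.9706 + 5 = -3.503
M − M_☉ = -3.503 − 4.83 = -8.333
L/L_☉ = 10^(−0.4 × -8.333) = 2154

L/L_☉ ≈ 2150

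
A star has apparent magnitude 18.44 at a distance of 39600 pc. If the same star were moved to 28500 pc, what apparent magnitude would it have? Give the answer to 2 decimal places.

m ≈ 17.73

Flux ∝ 1/d², so Δm = 5 log₁₀(d₂/d₁) = 5 log₁₀(28500/39600) = -0.714
m₂ = m₁ + Δm = 18.44 + (-0.714) = 17.726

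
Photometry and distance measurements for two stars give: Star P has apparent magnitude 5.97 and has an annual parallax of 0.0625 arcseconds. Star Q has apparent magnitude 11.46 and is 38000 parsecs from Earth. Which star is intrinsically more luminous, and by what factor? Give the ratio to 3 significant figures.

Star Q is more luminous, by a factor of 35900.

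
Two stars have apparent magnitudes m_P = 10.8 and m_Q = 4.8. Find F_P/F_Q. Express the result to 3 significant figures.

F_P/F_Q ≈ 3.98×10^-3

Magnitude difference = 6.0
Flux ratio = 10^(−0.4 Δm) = 10^(−0.4 × 6.0) = 10^-2.400 = 3.981×10^-3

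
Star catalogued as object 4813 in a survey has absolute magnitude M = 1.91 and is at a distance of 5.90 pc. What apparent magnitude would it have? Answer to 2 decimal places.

m ≈ 0.76

m = M + 5 log₁₀ d − 5 = 1.91 + 5·0.7709 − 5 = 0.764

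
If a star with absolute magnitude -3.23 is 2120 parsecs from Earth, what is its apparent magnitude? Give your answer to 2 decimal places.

m ≈ 8.40

m = M + 5 log₁₀ d − 5 = -3.23 + 5·3.3263 − 5 = 8.402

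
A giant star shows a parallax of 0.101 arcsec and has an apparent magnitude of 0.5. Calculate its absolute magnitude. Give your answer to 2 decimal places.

d = 1/p = 1/0.101″ = 9.901 pc
5 log₁₀(d/10 pc) = 5 log₁₀(9.901) − 5 = -0.022
M = m − 5 log₁₀(d/10) = 0.5 + 0.022 = 0.522

M ≈ 0.52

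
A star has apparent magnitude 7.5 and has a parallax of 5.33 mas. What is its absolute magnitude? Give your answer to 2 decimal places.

p = 5.33 mas = 5.33×10^-3″ → d = 1/p = 187.6 pc
5 log₁₀(d/10 pc) = 5 log₁₀(187.6) − 5 = 6.366
M = m − 5 log₁₀(d/10) = 7.5 − 6.366 = 1.134

M ≈ 1.13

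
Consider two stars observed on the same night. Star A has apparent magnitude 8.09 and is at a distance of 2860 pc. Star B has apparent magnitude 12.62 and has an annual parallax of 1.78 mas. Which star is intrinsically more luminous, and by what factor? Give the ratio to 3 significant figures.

Star A is more luminous, by a factor of 1680.

Star A: M = m − 5 log₁₀ d + 5 = 8.09 − 5·3.4564 + 5 = -4.192
Star B: p = 1.78 mas = 1.78×10^-3″ → d = 1/p = 561.8 pc
Star B: M = m − 5 log₁₀ d + 5 = 12.62 − 5·2.7496 + 5 = 3.872
ΔM = M_A − M_B = -4.192 − (3.872) = -8.064; smaller M is more luminous → Star A.
L ratio = 10^(0.4 |ΔM|) = 10^3.226 = 1681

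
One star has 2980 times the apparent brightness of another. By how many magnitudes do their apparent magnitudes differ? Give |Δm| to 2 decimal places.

Pogson: Δm = −2.5 log₁₀(ratio) = −2.5 log₁₀(2980) = −2.5 × 3.4742 = -8.686

|Δm| ≈ 8.69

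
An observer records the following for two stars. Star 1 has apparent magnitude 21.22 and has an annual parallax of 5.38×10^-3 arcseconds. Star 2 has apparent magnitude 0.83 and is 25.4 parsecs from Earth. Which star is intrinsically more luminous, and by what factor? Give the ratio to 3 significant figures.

Star 2 is more luminous, by a factor of 2.67×10^6.

Star 1: d = 1/p = 1/5.38×10^-3″ = 185.9 pc
Star 1: M = m − 5 log₁₀ d + 5 = 21.22 − 5·2.2692 + 5 = 14.874
Star 2: M = m − 5 log₁₀ d + 5 = 0.83 − 5·1.4048 + 5 = -1.194
ΔM = M_1 − M_2 = 14.874 − (-1.194) = 16.068; smaller M is more luminous → Star 2.
L ratio = 10^(0.4 |ΔM|) = 10^6.427 = 2.674×10^6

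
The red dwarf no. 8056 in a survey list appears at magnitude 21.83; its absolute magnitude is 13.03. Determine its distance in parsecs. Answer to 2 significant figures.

μ = m − M = 8.800
m − M = 5 log₁₀ d − 5
log₁₀ d = (m − M)/5 + 1 = 2.7600
d = 10^2.7600 = 575.4 pc

d ≈ 580 pc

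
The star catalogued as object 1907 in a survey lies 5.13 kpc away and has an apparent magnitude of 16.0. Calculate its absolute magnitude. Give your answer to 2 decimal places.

M ≈ 2.45

d = 5.13 kpc = 5130 pc
5 log₁₀(d/10 pc) = 5 log₁₀(5130) − 5 = 13.551
M = m − 5 log₁₀(d/10) = 16.0 − 13.551 = 2.449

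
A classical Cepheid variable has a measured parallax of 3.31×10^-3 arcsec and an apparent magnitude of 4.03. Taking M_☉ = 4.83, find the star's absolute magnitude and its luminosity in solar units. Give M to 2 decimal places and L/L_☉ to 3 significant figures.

M ≈ -3.37; L/L_☉ ≈ 1910

d = 1/p = 1/3.31×10^-3″ = 302.1 pc
M = m − 5 log₁₀ d + 5 = 4.03 − 5·2.4802 + 5 = -3.371
M − M_☉ = -3.371 − 4.83 = -8.201
L/L_☉ = 10^(−0.4 × -8.201) = 1907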